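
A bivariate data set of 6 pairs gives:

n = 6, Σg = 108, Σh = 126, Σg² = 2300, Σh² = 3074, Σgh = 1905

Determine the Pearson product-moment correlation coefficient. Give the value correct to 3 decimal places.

r = (nΣgh − ΣgΣh) / √[(nΣg² − (Σg)²)(nΣh² − (Σh)²)]
Numerator: 6×1905 − 108×126 = -2178
Denominator: √[(13800 − 11664)(18444 − 15876)] = √[2136 × 2568] = 2342.0606
r = -2178 / 2342.0606 ≈ -0.930

-0.930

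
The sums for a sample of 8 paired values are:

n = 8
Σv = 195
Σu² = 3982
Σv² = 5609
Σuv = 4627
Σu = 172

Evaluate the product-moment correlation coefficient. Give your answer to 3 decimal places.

r = (nΣuv − ΣuΣv) / √[(nΣu² − (Σu)²)(nΣv² − (Σv)²)]
Numerator: 8×4627 − 172×195 = 3476
Denominator: √[(31856 − 29584)(44872 − 38025)] = √[2272 × 6847] = 3944.1582
r = 3476 / 3944.1582 ≈ 0.881

0.881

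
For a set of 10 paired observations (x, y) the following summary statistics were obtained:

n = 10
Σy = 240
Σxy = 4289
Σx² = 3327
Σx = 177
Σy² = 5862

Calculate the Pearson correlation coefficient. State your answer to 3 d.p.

r = (nΣxy − ΣxΣy) / √[(nΣx² − (Σx)²)(nΣy² − (Σy)²)]
Numerator: 10×4289 − 177×240 = 410
Denominator: √[(33270 − 31329)(58620 − 57600)] = √[1941 × 1020] = 1407.0608
r = 410 / 1407.0608 ≈ 0.291

0.291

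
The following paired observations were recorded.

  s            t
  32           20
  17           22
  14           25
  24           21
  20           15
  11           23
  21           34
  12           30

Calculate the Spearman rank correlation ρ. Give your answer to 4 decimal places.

-0.4524

Rank s: 8, 4, 3, 7, 5, 1, 6, 2
Rank t: 2, 4, 6, 3, 1, 5, 8, 7
d = rank(s) − rank(t): 6, 0, -3, 4, 4, -4, -2, -5; Σd² = 122
ρ = 1 − 6Σd² / [n(n²−1)] = 1 − 6×122 / (8×63) = 1 − 732/504 ≈ -0.4524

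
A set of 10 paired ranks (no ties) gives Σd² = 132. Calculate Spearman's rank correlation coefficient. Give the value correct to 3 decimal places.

ρ = 1 − 6Σd² / [n(n²−1)] = 1 − 6×132 / (10×99)
  = 1 − 792/990 = 1 − 0.8000 ≈ 0.200

0.200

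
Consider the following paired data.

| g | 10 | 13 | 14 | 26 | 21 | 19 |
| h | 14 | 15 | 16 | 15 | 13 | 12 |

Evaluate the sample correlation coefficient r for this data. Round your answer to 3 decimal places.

-0.211

n = 6, Σg = 103, Σh = 85, Σg² = 1943, Σh² = 1215, Σgh = 1450
nΣgh − ΣgΣh = 8700 − 8755 = -55
nΣg² − (Σg)² = 11658 − 10609 = 1049; nΣh² − (Σh)² = 7290 − 7225 = 65
r = -55 / √(1049 × 65) = -55 / 261.1226 ≈ -0.211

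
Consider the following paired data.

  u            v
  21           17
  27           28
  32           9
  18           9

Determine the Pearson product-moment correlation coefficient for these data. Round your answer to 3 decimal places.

0.116

n = 4, Σu = 98, Σv = 63, Σu² = 2518, Σv² = 1235, Σuv = 1563
nΣuv − ΣuΣv = 6252 − 6174 = 78
nΣu² − (Σu)² = 10072 − 9604 = 468; nΣv² − (Σv)² = 4940 − 3969 = 971
r = 78 / √(468 × 971) = 78 / 674.1128 ≈ 0.116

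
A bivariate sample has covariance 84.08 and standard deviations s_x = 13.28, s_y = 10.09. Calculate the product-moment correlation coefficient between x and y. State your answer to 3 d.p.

0.627

r = Cov(x,y) / (s_x · s_y) = 84.08 / (13.28 × 10.09)
  = 84.08 / 133.9952 ≈ 0.627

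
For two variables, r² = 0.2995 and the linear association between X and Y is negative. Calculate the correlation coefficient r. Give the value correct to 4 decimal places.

-0.5473

|r| = √0.2995 = 0.5473
The association is negative, so r = −0.5473.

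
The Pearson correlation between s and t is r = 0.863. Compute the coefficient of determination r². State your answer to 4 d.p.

0.7448

r² = (0.863)² = 0.7448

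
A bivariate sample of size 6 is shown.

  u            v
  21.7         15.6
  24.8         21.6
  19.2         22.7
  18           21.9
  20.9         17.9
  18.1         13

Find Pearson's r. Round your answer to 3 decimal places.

n = 6, Σu = 122.7, Σv = 112.7, Σu² = 2542.99, Σv² = 2194.23, Σuv = 2313.65
nΣuv − ΣuΣv = 13881.9 − 13828.29 = 53.61
nΣu² − (Σu)² = 15257.94 − 15055.29 = 202.65; nΣv² − (Σv)² = 13165.38 − 12701.29 = 464.09
r = 53.61 / √(202.65 × 464.09) = 53.61 / 306.6722 ≈ 0.175

0.175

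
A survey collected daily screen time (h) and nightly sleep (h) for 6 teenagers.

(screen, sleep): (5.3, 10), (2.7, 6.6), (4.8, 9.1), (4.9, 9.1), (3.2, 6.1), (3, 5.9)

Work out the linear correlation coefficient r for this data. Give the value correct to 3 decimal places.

n = 6, Σx = 23.9, Σy = 46.8, Σx² = 101.67, Σy² = 381.2, Σxy = 196.31
nΣxy − ΣxΣy = 1177.86 − 1118.52 = 59.34
nΣx² − (Σx)² = 610.02 − 571.21 = 38.81; nΣy² − (Σy)² = 2287.2 − 2190.24 = 96.96
r = 59.34 / √(38.81 × 96.96) = 59.34 / 61.3434 ≈ 0.967

0.967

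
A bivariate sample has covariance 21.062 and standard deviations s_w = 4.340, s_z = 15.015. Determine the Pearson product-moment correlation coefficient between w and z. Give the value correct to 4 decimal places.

0.3232

r = Cov(w,z) / (s_w · s_z) = 21.062 / (4.340 × 15.015)
  = 21.062 / 65.1651 ≈ 0.3232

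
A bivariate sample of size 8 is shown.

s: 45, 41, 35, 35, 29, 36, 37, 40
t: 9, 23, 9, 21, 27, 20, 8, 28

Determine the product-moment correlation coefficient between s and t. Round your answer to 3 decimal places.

n = 8, Σs = 298, Σt = 145, Σs² = 11262, Σt² = 3109, Σst = 5317
nΣst − ΣsΣt = 42536 − 43210 = -674
nΣs² − (Σs)² = 90096 − 88804 = 1292; nΣt² − (Σt)² = 24872 − 21025 = 3847
r = -674 / √(1292 × 3847) = -674 / 2229.4223 ≈ -0.302

-0.302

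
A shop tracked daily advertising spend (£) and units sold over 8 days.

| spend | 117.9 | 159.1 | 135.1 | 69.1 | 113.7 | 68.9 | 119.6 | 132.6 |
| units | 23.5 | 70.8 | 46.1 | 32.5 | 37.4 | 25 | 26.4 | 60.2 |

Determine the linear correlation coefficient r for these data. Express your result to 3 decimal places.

n = 8, Σx = 916, Σy = 321.9, Σx² = 111801.86, Σy² = 15091.11, Σxy = 39623.63
nΣxy − ΣxΣy = 316989.04 − 294860.4 = 22128.64
nΣx² − (Σx)² = 894414.88 − 839056 = 55358.88; nΣy² − (Σy)² = 120728.88 − 103619.61 = 17109.27
r = 22128.64 / √(55358.88 × 17109.27) = 22128.64 / 30775.8026 ≈ 0.719

0.719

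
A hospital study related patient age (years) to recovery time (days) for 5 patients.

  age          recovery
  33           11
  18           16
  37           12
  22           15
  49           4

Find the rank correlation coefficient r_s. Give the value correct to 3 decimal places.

Rank age: 3, 1, 4, 2, 5
Rank recovery: 2, 5, 3, 4, 1
d = rank(age) − rank(recovery): 1, -4, 1, -2, 4; Σd² = 38
ρ = 1 − 6Σd² / [n(n²−1)] = 1 − 6×38 / (5×24) = 1 − 228/120 ≈ -0.900

-0.900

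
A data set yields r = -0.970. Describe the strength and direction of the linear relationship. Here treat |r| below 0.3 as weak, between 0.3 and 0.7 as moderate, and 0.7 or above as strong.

strong negative

r = -0.970 < 0 so the relationship is negative.
|r| = 0.970, which falls in the strong range.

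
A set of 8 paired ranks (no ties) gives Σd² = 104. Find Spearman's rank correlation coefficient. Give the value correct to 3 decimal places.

ρ = 1 − 6Σd² / [n(n²−1)] = 1 − 6×104 / (8×63)
  = 1 − 624/504 = 1 − 1.2381 ≈ -0.238

-0.238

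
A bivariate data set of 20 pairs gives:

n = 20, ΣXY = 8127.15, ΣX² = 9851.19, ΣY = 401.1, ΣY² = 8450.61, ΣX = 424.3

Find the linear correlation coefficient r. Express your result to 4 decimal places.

-0.6503

r = (nΣXY − ΣXΣY) / √[(nΣX² − (ΣX)²)(nΣY² − (ΣY)²)]
Numerator: 20×8127.15 − 424.3×401.1 = -7643.73
Denominator: √[(197023.8 − 180030.49)(169012.2 − 160881.21)] = √[16993.31 × 8130.99] = 11754.6771
r = -7643.73 / 11754.6771 ≈ -0.6503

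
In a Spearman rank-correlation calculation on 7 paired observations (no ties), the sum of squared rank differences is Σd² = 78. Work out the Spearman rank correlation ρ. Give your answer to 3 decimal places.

ρ = 1 − 6Σd² / [n(n²−1)] = 1 − 6×78 / (7×48)
  = 1 − 468/336 = 1 − 1.3929 ≈ -0.393

-0.393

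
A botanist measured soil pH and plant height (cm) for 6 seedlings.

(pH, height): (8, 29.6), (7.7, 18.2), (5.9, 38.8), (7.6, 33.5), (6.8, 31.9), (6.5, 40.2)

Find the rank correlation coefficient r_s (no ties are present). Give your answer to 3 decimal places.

-0.829

Rank pH: 6, 5, 1, 4, 3, 2
Rank height: 2, 1, 5, 4, 3, 6
d = rank(pH) − rank(height): 4, 4, -4, 0, 0, -4; Σd² = 64
ρ = 1 − 6Σd² / [n(n²−1)] = 1 − 6×64 / (6×35) = 1 − 384/210 ≈ -0.829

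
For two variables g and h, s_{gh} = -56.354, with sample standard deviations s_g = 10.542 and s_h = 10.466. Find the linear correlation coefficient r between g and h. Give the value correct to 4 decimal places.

r = Cov(g,h) / (s_g · s_h) = -56.354 / (10.542 × 10.466)
  = -56.354 / 110.3326 ≈ -0.5108

-0.5108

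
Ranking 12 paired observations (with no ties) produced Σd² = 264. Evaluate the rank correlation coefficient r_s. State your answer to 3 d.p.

0.077

ρ = 1 − 6Σd² / [n(n²−1)] = 1 − 6×264 / (12×143)
  = 1 − 1584/1716 = 1 − 0.9231 ≈ 0.077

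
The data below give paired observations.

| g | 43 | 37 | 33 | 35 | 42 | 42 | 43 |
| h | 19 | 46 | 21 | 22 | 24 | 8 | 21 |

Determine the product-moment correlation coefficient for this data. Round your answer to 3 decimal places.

-0.335

n = 7, Σg = 275, Σh = 161, Σg² = 10909, Σh² = 4483, Σgh = 6229
nΣgh − ΣgΣh = 43603 − 44275 = -672
nΣg² − (Σg)² = 76363 − 75625 = 738; nΣh² − (Σh)² = 31381 − 25921 = 5460
r = -672 / √(738 × 5460) = -672 / 2007.3565 ≈ -0.335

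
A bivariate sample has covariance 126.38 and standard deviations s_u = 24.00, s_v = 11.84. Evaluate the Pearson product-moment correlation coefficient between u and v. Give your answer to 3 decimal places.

r = Cov(u,v) / (s_u · s_v) = 126.38 / (24.00 × 11.84)
  = 126.38 / 284.1600 ≈ 0.445

0.445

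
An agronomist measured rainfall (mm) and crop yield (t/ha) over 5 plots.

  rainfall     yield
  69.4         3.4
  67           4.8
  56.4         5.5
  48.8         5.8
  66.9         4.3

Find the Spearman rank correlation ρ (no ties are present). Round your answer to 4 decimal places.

-0.9000

Rank rainfall: 5, 4, 2, 1, 3
Rank yield: 1, 3, 4, 5, 2
d = rank(rainfall) − rank(yield): 4, 1, -2, -4, 1; Σd² = 38
ρ = 1 − 6Σd² / [n(n²−1)] = 1 − 6×38 / (5×24) = 1 − 228/120 ≈ -0.9000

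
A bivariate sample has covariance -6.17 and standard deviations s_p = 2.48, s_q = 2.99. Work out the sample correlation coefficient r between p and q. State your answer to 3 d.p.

r = Cov(p,q) / (s_p · s_q) = -6.17 / (2.48 × 2.99)
  = -6.17 / 7.4152 ≈ -0.832

-0.832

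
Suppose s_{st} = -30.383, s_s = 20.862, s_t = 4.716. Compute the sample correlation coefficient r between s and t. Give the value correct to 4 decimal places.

r = Cov(s,t) / (s_s · s_t) = -30.383 / (20.862 × 4.716)
  = -30.383 / 98.3852 ≈ -0.3088

-0.3088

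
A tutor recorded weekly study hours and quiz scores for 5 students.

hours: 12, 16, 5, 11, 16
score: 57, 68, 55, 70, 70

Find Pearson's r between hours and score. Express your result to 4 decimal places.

n = 5, Σx = 60, Σy = 320, Σx² = 802, Σy² = 20698, Σxy = 3937
nΣxy − ΣxΣy = 19685 − 19200 = 485
nΣx² − (Σx)² = 4010 − 3600 = 410; nΣy² − (Σy)² = 103490 − 102400 = 1090
r = 485 / √(410 × 1090) = 485 / 668.5058 ≈ 0.7255

0.7255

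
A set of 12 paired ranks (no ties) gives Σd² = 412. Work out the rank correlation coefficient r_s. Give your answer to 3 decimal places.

-0.441

ρ = 1 − 6Σd² / [n(n²−1)] = 1 − 6×412 / (12×143)
  = 1 − 2472/1716 = 1 − 1.4406 ≈ -0.441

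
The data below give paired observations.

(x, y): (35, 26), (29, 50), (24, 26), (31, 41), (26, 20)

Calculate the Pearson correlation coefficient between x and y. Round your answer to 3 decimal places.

n = 5, Σx = 145, Σy = 163, Σx² = 4279, Σy² = 5933, Σxy = 4775
nΣxy − ΣxΣy = 23875 − 23635 = 240
nΣx² − (Σx)² = 21395 − 21025 = 370; nΣy² − (Σy)² = 29665 − 26569 = 3096
r = 240 / √(370 × 3096) = 240 / 1070.2897 ≈ 0.224

0.224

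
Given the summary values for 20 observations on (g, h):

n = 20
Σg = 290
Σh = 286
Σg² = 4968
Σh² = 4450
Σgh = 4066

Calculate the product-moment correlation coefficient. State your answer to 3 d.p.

r = (nΣgh − ΣgΣh) / √[(nΣg² − (Σg)²)(nΣh² − (Σh)²)]
Numerator: 20×4066 − 290×286 = -1620
Denominator: √[(99360 − 84100)(89000 − 81796)] = √[15260 × 7204] = 10484.8958
r = -1620 / 10484.8958 ≈ -0.155

-0.155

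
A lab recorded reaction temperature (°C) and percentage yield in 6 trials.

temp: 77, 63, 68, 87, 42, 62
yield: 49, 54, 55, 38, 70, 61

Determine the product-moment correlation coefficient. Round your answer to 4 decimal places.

n = 6, Σx = 399, Σy = 327, Σx² = 27699, Σy² = 18407, Σxy = 20943
nΣxy − ΣxΣy = 125658 − 130473 = -4815
nΣx² − (Σx)² = 166194 − 159201 = 6993; nΣy² − (Σy)² = 110442 − 106929 = 3513
r = -4815 / √(6993 × 3513) = -4815 / 4956.4513 ≈ -0.9715

-0.9715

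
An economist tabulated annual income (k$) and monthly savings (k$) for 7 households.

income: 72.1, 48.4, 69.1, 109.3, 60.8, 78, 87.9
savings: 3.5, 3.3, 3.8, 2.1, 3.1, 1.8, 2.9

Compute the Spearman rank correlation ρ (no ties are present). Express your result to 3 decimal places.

Rank income: 4, 1, 3, 7, 2, 5, 6
Rank savings: 6, 5, 7, 2, 4, 1, 3
d = rank(income) − rank(savings): -2, -4, -4, 5, -2, 4, 3; Σd² = 90
ρ = 1 − 6Σd² / [n(n²−1)] = 1 − 6×90 / (7×48) = 1 − 540/336 ≈ -0.607

-0.607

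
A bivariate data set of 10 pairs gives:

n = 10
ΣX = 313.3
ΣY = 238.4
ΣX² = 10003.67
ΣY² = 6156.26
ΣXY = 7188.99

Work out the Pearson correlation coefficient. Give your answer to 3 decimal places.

-0.939

r = (nΣXY − ΣXΣY) / √[(nΣX² − (ΣX)²)(nΣY² − (ΣY)²)]
Numerator: 10×7188.99 − 313.3×238.4 = -2800.82
Denominator: √[(100036.7 − 98156.89)(61562.6 − 56834.56)] = √[1879.81 × 4728.04] = 2981.2442
r = -2800.82 / 2981.2442 ≈ -0.939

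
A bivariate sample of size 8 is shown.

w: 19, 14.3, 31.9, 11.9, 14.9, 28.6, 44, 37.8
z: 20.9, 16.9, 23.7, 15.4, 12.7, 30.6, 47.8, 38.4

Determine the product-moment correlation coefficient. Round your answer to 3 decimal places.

n = 8, Σw = 202.4, Σz = 206.4, Σw² = 6129.52, Σz² = 6378.32, Σwz = 6197.17
nΣwz − ΣwΣz = 49577.36 − 41775.36 = 7802
nΣw² − (Σw)² = 49036.16 − 40965.76 = 8070.4; nΣz² − (Σz)² = 51026.56 − 42600.96 = 8425.6
r = 7802 / √(8070.4 × 8425.6) = 7802 / 8246.0877 ≈ 0.946

0.946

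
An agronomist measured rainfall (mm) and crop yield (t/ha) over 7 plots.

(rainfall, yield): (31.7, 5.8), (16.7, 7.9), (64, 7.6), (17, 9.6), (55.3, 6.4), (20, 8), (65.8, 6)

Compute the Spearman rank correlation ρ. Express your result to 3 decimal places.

-0.643

Rank rainfall: 4, 1, 6, 2, 5, 3, 7
Rank yield: 1, 5, 4, 7, 3, 6, 2
d = rank(rainfall) − rank(yield): 3, -4, 2, -5, 2, -3, 5; Σd² = 92
ρ = 1 − 6Σd² / [n(n²−1)] = 1 − 6×92 / (7×48) = 1 − 552/336 ≈ -0.643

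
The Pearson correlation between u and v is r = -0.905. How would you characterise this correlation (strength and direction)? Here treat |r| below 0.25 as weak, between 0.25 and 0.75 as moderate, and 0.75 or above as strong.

r = -0.905 < 0 so the relationship is negative.
|r| = 0.905, which falls in the strong range.

strong negative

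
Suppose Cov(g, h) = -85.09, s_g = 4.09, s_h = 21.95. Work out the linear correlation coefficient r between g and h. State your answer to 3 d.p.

r = Cov(g,h) / (s_g · s_h) = -85.09 / (4.09 × 21.95)
  = -85.09 / 89.7755 ≈ -0.948

-0.948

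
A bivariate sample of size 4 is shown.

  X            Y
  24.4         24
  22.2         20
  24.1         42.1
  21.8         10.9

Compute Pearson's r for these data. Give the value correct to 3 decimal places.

n = 4, ΣX = 92.5, ΣY = 97, ΣX² = 2144.25, ΣY² = 2867.22, ΣXY = 2281.83
nΣXY − ΣXΣY = 9127.32 − 8972.5 = 154.82
nΣX² − (ΣX)² = 8577 − 8556.25 = 20.75; nΣY² − (ΣY)² = 11468.88 − 9409 = 2059.88
r = 154.82 / √(20.75 × 2059.88) = 154.82 / 206.7426 ≈ 0.749

0.749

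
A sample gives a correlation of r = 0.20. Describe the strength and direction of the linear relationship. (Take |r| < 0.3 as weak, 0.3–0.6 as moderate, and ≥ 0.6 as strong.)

weak positive

r = 0.20 > 0 so the relationship is positive.
|r| = 0.20, which falls in the weak range.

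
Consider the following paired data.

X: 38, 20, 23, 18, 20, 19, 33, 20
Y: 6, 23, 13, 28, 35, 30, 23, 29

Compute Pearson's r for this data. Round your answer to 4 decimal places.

-0.7317

n = 8, ΣX = 191, ΣY = 187, ΣX² = 4947, ΣY² = 5013, ΣXY = 4100
nΣXY − ΣXΣY = 32800 − 35717 = -2917
nΣX² − (ΣX)² = 39576 − 36481 = 3095; nΣY² − (ΣY)² = 40104 − 34969 = 5135
r = -2917 / √(3095 × 5135) = -2917 / 3986.5806 ≈ -0.7317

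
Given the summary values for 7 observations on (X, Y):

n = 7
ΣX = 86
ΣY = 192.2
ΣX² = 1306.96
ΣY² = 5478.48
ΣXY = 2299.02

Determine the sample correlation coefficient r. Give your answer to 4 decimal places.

r = (nΣXY − ΣXΣY) / √[(nΣX² − (ΣX)²)(nΣY² − (ΣY)²)]
Numerator: 7×2299.02 − 86×192.2 = -436.06
Denominator: √[(9148.72 − 7396)(38349.36 − 36940.84)] = √[1752.72 × 1408.52] = 1571.2228
r = -436.06 / 1571.2228 ≈ -0.2775

-0.2775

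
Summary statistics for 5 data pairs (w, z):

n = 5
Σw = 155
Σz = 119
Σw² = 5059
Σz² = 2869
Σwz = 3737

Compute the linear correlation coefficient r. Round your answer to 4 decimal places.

r = (nΣwz − ΣwΣz) / √[(nΣw² − (Σw)²)(nΣz² − (Σz)²)]
Numerator: 5×3737 − 155×119 = 240
Denominator: √[(25295 − 24025)(14345 − 14161)] = √[1270 × 184] = 483.4046
r = 240 / 483.4046 ≈ 0.4965

0.4965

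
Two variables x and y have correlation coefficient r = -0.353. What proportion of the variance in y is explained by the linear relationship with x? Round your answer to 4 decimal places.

0.1246

r² = (-0.353)² = 0.1246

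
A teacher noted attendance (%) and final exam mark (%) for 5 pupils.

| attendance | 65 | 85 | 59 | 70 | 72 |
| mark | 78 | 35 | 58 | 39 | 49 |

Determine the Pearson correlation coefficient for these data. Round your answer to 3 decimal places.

-0.687

n = 5, Σx = 351, Σy = 259, Σx² = 25015, Σy² = 14595, Σxy = 17725
nΣxy − ΣxΣy = 88625 − 90909 = -2284
nΣx² − (Σx)² = 125075 − 123201 = 1874; nΣy² − (Σy)² = 72975 − 67081 = 5894
r = -2284 / √(1874 × 5894) = -2284 / 3323.4554 ≈ -0.687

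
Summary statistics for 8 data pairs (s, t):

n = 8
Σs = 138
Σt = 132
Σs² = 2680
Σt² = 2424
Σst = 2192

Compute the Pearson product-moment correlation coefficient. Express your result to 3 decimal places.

r = (nΣst − ΣsΣt) / √[(nΣs² − (Σs)²)(nΣt² − (Σt)²)]
Numerator: 8×2192 − 138×132 = -680
Denominator: √[(21440 − 19044)(19392 − 17424)] = √[2396 × 1968] = 2171.4806
r = -680 / 2171.4806 ≈ -0.313

-0.313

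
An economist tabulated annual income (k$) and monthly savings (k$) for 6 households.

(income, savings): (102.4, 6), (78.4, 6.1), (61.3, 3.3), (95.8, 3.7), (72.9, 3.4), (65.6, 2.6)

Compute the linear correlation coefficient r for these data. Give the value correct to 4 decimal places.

0.6093

n = 6, Σx = 476.4, Σy = 25.1, Σx² = 39185.42, Σy² = 116.11, Σxy = 2067.81
nΣxy − ΣxΣy = 12406.86 − 11957.64 = 449.22
nΣx² − (Σx)² = 235112.52 − 226956.96 = 8155.56; nΣy² − (Σy)² = 696.66 − 630.01 = 66.65
r = 449.22 / √(8155.56 × 66.65) = 449.22 / 737.2707 ≈ 0.6093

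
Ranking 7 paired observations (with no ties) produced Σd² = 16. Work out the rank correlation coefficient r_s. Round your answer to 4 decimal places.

ρ = 1 − 6Σd² / [n(n²−1)] = 1 − 6×16 / (7×48)
  = 1 − 96/336 = 1 − 0.28571 ≈ 0.7143

0.7143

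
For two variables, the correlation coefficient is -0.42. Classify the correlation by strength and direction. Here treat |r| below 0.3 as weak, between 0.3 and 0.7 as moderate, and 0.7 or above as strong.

r = -0.42 < 0 so the relationship is negative.
|r| = 0.42, which falls in the moderate range.

moderate negative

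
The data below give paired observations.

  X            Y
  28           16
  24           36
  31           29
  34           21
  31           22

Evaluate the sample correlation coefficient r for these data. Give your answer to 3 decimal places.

n = 5, ΣX = 148, ΣY = 124, ΣX² = 4438, ΣY² = 3318, ΣXY = 3607
nΣXY − ΣXΣY = 18035 − 18352 = -317
nΣX² − (ΣX)² = 22190 − 21904 = 286; nΣY² − (ΣY)² = 16590 − 15376 = 1214
r = -317 / √(286 × 1214) = -317 / 589.2402 ≈ -0.538

-0.538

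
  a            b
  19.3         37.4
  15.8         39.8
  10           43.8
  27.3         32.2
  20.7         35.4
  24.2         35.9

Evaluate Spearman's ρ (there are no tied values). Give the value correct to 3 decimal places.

-0.943

Rank a: 3, 2, 1, 6, 4, 5
Rank b: 4, 5, 6, 1, 2, 3
d = rank(a) − rank(b): -1, -3, -5, 5, 2, 2; Σd² = 68
ρ = 1 − 6Σd² / [n(n²−1)] = 1 − 6×68 / (6×35) = 1 − 408/210 ≈ -0.943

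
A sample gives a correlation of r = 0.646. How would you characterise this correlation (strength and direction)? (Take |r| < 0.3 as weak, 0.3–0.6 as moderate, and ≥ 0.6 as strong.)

r = 0.646 > 0 so the relationship is positive.
|r| = 0.646, which falls in the strong range.

strong positive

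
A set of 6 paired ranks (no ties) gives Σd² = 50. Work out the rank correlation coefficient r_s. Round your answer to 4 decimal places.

-0.4286

ρ = 1 − 6Σd² / [n(n²−1)] = 1 − 6×50 / (6×35)
  = 1 − 300/210 = 1 − 1.42857 ≈ -0.4286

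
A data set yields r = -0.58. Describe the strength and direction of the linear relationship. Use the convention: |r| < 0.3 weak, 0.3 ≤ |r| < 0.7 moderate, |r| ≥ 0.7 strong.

moderate negative

r = -0.58 < 0 so the relationship is negative.
|r| = 0.58, which falls in the moderate range.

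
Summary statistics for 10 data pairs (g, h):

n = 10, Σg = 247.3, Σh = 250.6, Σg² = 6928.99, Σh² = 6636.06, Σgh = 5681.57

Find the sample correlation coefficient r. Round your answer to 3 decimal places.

r = (nΣgh − ΣgΣh) / √[(nΣg² − (Σg)²)(nΣh² − (Σh)²)]
Numerator: 10×5681.57 − 247.3×250.6 = -5157.68
Denominator: √[(69289.9 − 61157.29)(66360.6 − 62800.36)] = √[8132.61 × 3560.24] = 5380.8962
r = -5157.68 / 5380.8962 ≈ -0.959

-0.959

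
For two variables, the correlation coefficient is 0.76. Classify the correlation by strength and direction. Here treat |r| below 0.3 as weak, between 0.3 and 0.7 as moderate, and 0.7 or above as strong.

strong positive

r = 0.76 > 0 so the relationship is positive.
|r| = 0.76, which falls in the strong range.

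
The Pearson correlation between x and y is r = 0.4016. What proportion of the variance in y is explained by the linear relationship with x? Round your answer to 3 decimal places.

r² = (0.4016)² = 0.161

0.161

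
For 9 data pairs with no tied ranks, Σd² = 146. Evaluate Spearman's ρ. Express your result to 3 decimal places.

ρ = 1 − 6Σd² / [n(n²−1)] = 1 − 6×146 / (9×80)
  = 1 − 876/720 = 1 − 1.2167 ≈ -0.217

-0.217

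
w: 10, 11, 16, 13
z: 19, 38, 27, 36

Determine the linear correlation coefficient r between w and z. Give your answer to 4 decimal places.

0.1151

n = 4, Σw = 50, Σz = 120, Σw² = 646, Σz² = 3830, Σwz = 1508
nΣwz − ΣwΣz = 6032 − 6000 = 32
nΣw² − (Σw)² = 2584 − 2500 = 84; nΣz² − (Σz)² = 15320 − 14400 = 920
r = 32 / √(84 × 920) = 32 / 277.9928 ≈ 0.1151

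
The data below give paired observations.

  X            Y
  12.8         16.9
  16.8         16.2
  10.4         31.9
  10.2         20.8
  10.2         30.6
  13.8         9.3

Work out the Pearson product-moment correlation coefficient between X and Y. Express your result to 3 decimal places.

n = 6, ΣX = 74.2, ΣY = 125.7, ΣX² = 952.76, ΣY² = 3021.15, ΣXY = 1472.86
nΣXY − ΣXΣY = 8837.16 − 9326.94 = -489.78
nΣX² − (ΣX)² = 5716.56 − 5505.64 = 210.92; nΣY² − (ΣY)² = 18126.9 − 15800.49 = 2326.41
r = -489.78 / √(210.92 × 2326.41) = -489.78 / 700.4901 ≈ -0.699

-0.699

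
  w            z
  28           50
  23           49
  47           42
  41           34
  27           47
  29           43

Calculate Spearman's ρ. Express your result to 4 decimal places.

-0.7714

Rank w: 3, 1, 6, 5, 2, 4
Rank z: 6, 5, 2, 1, 4, 3
d = rank(w) − rank(z): -3, -4, 4, 4, -2, 1; Σd² = 62
ρ = 1 − 6Σd² / [n(n²−1)] = 1 − 6×62 / (6×35) = 1 − 372/210 ≈ -0.7714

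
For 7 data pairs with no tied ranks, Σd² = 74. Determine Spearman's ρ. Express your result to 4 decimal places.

-0.3214

ρ = 1 − 6Σd² / [n(n²−1)] = 1 − 6×74 / (7×48)
  = 1 − 444/336 = 1 − 1.32143 ≈ -0.3214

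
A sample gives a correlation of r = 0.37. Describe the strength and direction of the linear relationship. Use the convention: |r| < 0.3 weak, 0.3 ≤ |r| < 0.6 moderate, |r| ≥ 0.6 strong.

moderate positive

r = 0.37 > 0 so the relationship is positive.
|r| = 0.37, which falls in the moderate range.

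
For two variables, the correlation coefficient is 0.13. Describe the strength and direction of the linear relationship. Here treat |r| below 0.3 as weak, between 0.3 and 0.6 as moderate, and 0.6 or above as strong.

weak positive

r = 0.13 > 0 so the relationship is positive.
|r| = 0.13, which falls in the weak range.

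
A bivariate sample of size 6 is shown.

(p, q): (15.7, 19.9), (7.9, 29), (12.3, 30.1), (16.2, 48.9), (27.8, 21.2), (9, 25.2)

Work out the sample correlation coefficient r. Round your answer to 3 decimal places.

n = 6, Σp = 88.9, Σq = 174.3, Σp² = 1576.47, Σq² = 5618.71, Σpq = 2520.1
nΣpq − ΣpΣq = 15120.6 − 15495.27 = -374.67
nΣp² − (Σp)² = 9458.82 − 7903.21 = 1555.61; nΣq² − (Σq)² = 33712.26 − 30380.49 = 3331.77
r = -374.67 / √(1555.61 × 3331.77) = -374.67 / 2276.6060 ≈ -0.165

-0.165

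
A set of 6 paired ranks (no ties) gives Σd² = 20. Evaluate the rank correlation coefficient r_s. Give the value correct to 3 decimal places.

0.429

ρ = 1 − 6Σd² / [n(n²−1)] = 1 − 6×20 / (6×35)
  = 1 − 120/210 = 1 − 0.5714 ≈ 0.429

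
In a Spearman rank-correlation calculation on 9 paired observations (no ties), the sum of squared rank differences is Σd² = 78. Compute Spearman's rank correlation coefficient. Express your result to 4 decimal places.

ρ = 1 − 6Σd² / [n(n²−1)] = 1 − 6×78 / (9×80)
  = 1 − 468/720 = 1 − 0.65000 ≈ 0.3500

0.3500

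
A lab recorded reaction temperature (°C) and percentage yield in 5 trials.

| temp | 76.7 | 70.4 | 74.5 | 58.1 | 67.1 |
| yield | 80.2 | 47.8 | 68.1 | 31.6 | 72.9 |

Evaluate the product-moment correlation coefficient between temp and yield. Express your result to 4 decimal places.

n = 5, Σx = 346.8, Σy = 300.6, Σx² = 24267.32, Σy² = 19667.46, Σxy = 21317.46
nΣxy − ΣxΣy = 106587.3 − 104248.08 = 2339.22
nΣx² − (Σx)² = 121336.6 − 120270.24 = 1066.36; nΣy² − (Σy)² = 98337.3 − 90360.36 = 7976.94
r = 2339.22 / √(1066.36 × 7976.94) = 2339.22 / 2916.5544 ≈ 0.8020

0.8020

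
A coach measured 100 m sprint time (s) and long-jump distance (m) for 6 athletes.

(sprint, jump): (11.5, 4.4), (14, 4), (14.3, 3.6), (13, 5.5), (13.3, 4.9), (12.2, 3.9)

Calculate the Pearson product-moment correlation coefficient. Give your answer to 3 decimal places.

-0.235

n = 6, Σx = 78.3, Σy = 26.3, Σx² = 1027.47, Σy² = 117.79, Σxy = 342.33
nΣxy − ΣxΣy = 2053.98 − 2059.29 = -5.31
nΣx² − (Σx)² = 6164.82 − 6130.89 = 33.93; nΣy² − (Σy)² = 706.74 − 691.69 = 15.05
r = -5.31 / √(33.93 × 15.05) = -5.31 / 22.5975 ≈ -0.235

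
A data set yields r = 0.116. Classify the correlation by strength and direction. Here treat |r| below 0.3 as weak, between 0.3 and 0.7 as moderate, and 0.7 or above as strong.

r = 0.116 > 0 so the relationship is positive.
|r| = 0.116, which falls in the weak range.

weak positive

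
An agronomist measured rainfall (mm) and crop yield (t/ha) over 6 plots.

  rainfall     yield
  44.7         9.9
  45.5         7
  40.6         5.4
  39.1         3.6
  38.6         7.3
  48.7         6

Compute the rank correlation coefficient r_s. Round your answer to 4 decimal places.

0.0857

Rank rainfall: 4, 5, 3, 2, 1, 6
Rank yield: 6, 4, 2, 1, 5, 3
d = rank(rainfall) − rank(yield): -2, 1, 1, 1, -4, 3; Σd² = 32
ρ = 1 − 6Σd² / [n(n²−1)] = 1 − 6×32 / (6×35) = 1 − 192/210 ≈ 0.0857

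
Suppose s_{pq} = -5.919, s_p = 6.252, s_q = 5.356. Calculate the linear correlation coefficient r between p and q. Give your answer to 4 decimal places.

-0.1768

r = Cov(p,q) / (s_p · s_q) = -5.919 / (6.252 × 5.356)
  = -5.919 / 33.4857 ≈ -0.1768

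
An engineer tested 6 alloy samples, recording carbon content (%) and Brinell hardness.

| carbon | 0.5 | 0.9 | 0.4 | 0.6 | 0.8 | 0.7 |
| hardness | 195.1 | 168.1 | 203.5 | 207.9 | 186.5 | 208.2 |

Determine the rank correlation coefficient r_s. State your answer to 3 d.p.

-0.486

Rank carbon: 2, 6, 1, 3, 5, 4
Rank hardness: 3, 1, 4, 5, 2, 6
d = rank(carbon) − rank(hardness): -1, 5, -3, -2, 3, -2; Σd² = 52
ρ = 1 − 6Σd² / [n(n²−1)] = 1 − 6×52 / (6×35) = 1 − 312/210 ≈ -0.486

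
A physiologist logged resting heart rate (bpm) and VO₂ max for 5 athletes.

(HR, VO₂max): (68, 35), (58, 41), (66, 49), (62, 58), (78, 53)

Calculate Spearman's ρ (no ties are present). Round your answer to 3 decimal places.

Rank HR: 4, 1, 3, 2, 5
Rank VO₂max: 1, 2, 3, 5, 4
d = rank(HR) − rank(VO₂max): 3, -1, 0, -3, 1; Σd² = 20
ρ = 1 − 6Σd² / [n(n²−1)] = 1 − 6×20 / (5×24) = 1 − 120/120 ≈ 0.000

0.000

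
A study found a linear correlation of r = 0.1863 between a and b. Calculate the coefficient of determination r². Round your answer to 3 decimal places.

r² = (0.1863)² = 0.035

0.035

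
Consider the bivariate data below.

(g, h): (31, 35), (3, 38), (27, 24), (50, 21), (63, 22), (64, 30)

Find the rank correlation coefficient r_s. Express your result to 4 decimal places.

Rank g: 3, 1, 2, 4, 5, 6
Rank h: 5, 6, 3, 1, 2, 4
d = rank(g) − rank(h): -2, -5, -1, 3, 3, 2; Σd² = 52
ρ = 1 − 6Σd² / [n(n²−1)] = 1 − 6×52 / (6×35) = 1 − 312/210 ≈ -0.4857

-0.4857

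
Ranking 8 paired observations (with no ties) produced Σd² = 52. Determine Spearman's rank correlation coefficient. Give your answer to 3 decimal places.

0.381

ρ = 1 − 6Σd² / [n(n²−1)] = 1 − 6×52 / (8×63)
  = 1 − 312/504 = 1 − 0.6190 ≈ 0.381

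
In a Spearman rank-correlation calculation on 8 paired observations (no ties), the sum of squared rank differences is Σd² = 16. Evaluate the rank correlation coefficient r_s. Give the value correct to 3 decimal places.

ρ = 1 − 6Σd² / [n(n²−1)] = 1 − 6×16 / (8×63)
  = 1 − 96/504 = 1 − 0.1905 ≈ 0.810

0.810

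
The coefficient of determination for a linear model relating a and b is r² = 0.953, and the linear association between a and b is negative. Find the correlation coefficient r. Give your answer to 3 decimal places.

|r| = √0.953 = 0.976
The association is negative, so r = −0.976.

-0.976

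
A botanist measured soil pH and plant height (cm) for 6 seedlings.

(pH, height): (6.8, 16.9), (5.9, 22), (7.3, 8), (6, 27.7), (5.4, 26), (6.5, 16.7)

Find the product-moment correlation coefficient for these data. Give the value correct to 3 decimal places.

n = 6, Σx = 37.9, Σy = 117.3, Σx² = 241.75, Σy² = 2555.79, Σxy = 718.27
nΣxy − ΣxΣy = 4309.62 − 4445.67 = -136.05
nΣx² − (Σx)² = 1450.5 − 1436.41 = 14.09; nΣy² − (Σy)² = 15334.74 − 13759.29 = 1575.45
r = -136.05 / √(14.09 × 1575.45) = -136.05 / 148.9902 ≈ -0.913

-0.913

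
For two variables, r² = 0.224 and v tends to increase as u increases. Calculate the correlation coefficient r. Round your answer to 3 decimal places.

0.473

|r| = √0.224 = 0.473
The association is positive, so r = 0.473.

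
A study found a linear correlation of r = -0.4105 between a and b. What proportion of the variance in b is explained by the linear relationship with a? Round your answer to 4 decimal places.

r² = (-0.4105)² = 0.1685

0.1685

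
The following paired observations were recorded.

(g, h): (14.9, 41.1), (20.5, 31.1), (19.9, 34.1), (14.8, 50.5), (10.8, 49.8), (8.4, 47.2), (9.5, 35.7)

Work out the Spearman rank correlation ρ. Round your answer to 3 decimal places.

Rank g: 5, 7, 6, 4, 3, 1, 2
Rank h: 4, 1, 2, 7, 6, 5, 3
d = rank(g) − rank(h): 1, 6, 4, -3, -3, -4, -1; Σd² = 88
ρ = 1 − 6Σd² / [n(n²−1)] = 1 − 6×88 / (7×48) = 1 − 528/336 ≈ -0.571

-0.571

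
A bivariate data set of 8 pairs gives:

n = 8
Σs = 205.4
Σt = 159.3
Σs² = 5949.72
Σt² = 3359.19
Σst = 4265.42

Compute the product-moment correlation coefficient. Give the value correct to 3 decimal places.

r = (nΣst − ΣsΣt) / √[(nΣs² − (Σs)²)(nΣt² − (Σt)²)]
Numerator: 8×4265.42 − 205.4×159.3 = 1403.14
Denominator: √[(47597.76 − 42189.16)(26873.52 − 25376.49)] = √[5408.6 × 1497.03] = 2845.4941
r = 1403.14 / 2845.4941 ≈ 0.493

0.493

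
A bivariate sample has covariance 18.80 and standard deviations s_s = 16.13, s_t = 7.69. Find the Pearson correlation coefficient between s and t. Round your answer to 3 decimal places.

r = Cov(s,t) / (s_s · s_t) = 18.80 / (16.13 × 7.69)
  = 18.80 / 124.0397 ≈ 0.152

0.152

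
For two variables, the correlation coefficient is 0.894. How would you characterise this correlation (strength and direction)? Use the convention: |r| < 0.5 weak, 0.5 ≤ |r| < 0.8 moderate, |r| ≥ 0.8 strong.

r = 0.894 > 0 so the relationship is positive.
|r| = 0.894, which falls in the strong range.

strong positive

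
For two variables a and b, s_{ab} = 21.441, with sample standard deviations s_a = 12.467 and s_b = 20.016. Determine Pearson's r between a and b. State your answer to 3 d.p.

r = Cov(a,b) / (s_a · s_b) = 21.441 / (12.467 × 20.016)
  = 21.441 / 249.5395 ≈ 0.086

0.086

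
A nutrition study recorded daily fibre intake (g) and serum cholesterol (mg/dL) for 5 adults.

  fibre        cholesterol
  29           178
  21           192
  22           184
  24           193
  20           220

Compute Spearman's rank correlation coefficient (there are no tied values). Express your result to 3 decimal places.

-0.700

Rank fibre: 5, 2, 3, 4, 1
Rank cholesterol: 1, 3, 2, 4, 5
d = rank(fibre) − rank(cholesterol): 4, -1, 1, 0, -4; Σd² = 34
ρ = 1 − 6Σd² / [n(n²−1)] = 1 − 6×34 / (5×24) = 1 − 204/120 ≈ -0.700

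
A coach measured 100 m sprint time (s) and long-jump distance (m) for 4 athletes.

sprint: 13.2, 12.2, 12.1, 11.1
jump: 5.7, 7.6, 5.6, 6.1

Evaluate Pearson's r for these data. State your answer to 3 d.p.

-0.134

n = 4, Σx = 48.6, Σy = 25, Σx² = 592.7, Σy² = 158.82, Σxy = 303.43
nΣxy − ΣxΣy = 1213.72 − 1215 = -1.28
nΣx² − (Σx)² = 2370.8 − 2361.96 = 8.84; nΣy² − (Σy)² = 635.28 − 625 = 10.28
r = -1.28 / √(8.84 × 10.28) = -1.28 / 9.5328 ≈ -0.134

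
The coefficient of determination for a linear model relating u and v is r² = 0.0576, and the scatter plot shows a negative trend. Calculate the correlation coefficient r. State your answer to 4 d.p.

-0.2400

|r| = √0.0576 = 0.2400
The association is negative, so r = −0.2400.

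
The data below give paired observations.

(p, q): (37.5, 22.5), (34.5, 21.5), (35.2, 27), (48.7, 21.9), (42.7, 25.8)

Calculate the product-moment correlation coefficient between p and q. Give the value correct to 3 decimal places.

n = 5, Σp = 198.6, Σq = 118.7, Σp² = 8030.52, Σq² = 2842.75, Σpq = 4704.09
nΣpq − ΣpΣq = 23520.45 − 23573.82 = -53.37
nΣp² − (Σp)² = 40152.6 − 39441.96 = 710.64; nΣq² − (Σq)² = 14213.75 − 14089.69 = 124.06
r = -53.37 / √(710.64 × 124.06) = -53.37 / 296.9209 ≈ -0.180

-0.180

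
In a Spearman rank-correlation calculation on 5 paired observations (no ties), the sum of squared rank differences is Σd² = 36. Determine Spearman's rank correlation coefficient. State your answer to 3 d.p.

-0.800

ρ = 1 − 6Σd² / [n(n²−1)] = 1 − 6×36 / (5×24)
  = 1 − 216/120 = 1 − 1.8000 ≈ -0.800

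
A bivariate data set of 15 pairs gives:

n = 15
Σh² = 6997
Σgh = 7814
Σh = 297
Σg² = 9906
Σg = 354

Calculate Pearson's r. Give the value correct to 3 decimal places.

r = (nΣgh − ΣgΣh) / √[(nΣg² − (Σg)²)(nΣh² − (Σh)²)]
Numerator: 15×7814 − 354×297 = 12072
Denominator: √[(148590 − 125316)(104955 − 88209)] = √[23274 × 16746] = 19741.9959
r = 12072 / 19741.9959 ≈ 0.611

0.611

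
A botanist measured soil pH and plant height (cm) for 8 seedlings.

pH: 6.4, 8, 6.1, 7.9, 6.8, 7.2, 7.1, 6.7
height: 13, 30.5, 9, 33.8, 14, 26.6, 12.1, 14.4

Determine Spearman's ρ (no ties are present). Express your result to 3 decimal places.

Rank pH: 2, 8, 1, 7, 4, 6, 5, 3
Rank height: 3, 7, 1, 8, 4, 6, 2, 5
d = rank(pH) − rank(height): -1, 1, 0, -1, 0, 0, 3, -2; Σd² = 16
ρ = 1 − 6Σd² / [n(n²−1)] = 1 − 6×16 / (8×63) = 1 − 96/504 ≈ 0.810

0.810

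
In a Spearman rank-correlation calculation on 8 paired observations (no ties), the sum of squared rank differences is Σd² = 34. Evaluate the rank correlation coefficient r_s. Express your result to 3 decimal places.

0.595

ρ = 1 − 6Σd² / [n(n²−1)] = 1 − 6×34 / (8×63)
  = 1 − 204/504 = 1 − 0.4048 ≈ 0.595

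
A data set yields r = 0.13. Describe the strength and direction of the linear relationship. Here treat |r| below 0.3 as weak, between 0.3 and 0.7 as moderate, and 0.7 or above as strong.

weak positive

r = 0.13 > 0 so the relationship is positive.
|r| = 0.13, which falls in the weak range.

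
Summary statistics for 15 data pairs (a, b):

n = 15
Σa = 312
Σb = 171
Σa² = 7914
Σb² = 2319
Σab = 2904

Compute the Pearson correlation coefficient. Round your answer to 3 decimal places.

-0.900

r = (nΣab − ΣaΣb) / √[(nΣa² − (Σa)²)(nΣb² − (Σb)²)]
Numerator: 15×2904 − 312×171 = -9792
Denominator: √[(118710 − 97344)(34785 − 29241)] = √[21366 × 5544] = 10883.6163
r = -9792 / 10883.6163 ≈ -0.900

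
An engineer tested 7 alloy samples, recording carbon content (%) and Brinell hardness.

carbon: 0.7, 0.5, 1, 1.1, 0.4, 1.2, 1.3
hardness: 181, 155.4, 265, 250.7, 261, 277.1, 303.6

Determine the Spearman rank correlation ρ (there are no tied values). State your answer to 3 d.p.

Rank carbon: 3, 2, 4, 5, 1, 6, 7
Rank hardness: 2, 1, 5, 3, 4, 6, 7
d = rank(carbon) − rank(hardness): 1, 1, -1, 2, -3, 0, 0; Σd² = 16
ρ = 1 − 6Σd² / [n(n²−1)] = 1 − 6×16 / (7×48) = 1 − 96/336 ≈ 0.714

0.714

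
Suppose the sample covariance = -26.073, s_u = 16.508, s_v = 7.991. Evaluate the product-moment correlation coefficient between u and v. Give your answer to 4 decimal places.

-0.1976

r = Cov(u,v) / (s_u · s_v) = -26.073 / (16.508 × 7.991)
  = -26.073 / 131.9154 ≈ -0.1976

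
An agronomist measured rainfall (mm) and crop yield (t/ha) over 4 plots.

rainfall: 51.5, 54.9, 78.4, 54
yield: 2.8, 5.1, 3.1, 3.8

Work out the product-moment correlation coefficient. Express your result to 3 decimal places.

n = 4, Σx = 238.8, Σy = 14.8, Σx² = 14728.82, Σy² = 57.9, Σxy = 872.43
nΣxy − ΣxΣy = 3489.72 − 3534.24 = -44.52
nΣx² − (Σx)² = 58915.28 − 57025.44 = 1889.84; nΣy² − (Σy)² = 231.6 − 219.04 = 12.56
r = -44.52 / √(1889.84 × 12.56) = -44.52 / 154.0662 ≈ -0.289

-0.289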